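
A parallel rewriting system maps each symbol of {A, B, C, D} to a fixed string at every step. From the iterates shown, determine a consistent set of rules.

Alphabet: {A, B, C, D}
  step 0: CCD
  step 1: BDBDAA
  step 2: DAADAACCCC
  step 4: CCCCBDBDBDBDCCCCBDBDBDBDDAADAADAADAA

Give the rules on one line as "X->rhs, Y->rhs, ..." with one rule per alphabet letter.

  step 1 ⇒ step 2: BDBDAA ⇒ D·AA·D·AA·CC·CC
    A ↦ CC
    B ↦ D
    D ↦ AA
  step 0 ⇒ step 1: CCD ⇒ BD·BD·AA
    C ↦ BD

A->CC, B->D, C->BD, D->AA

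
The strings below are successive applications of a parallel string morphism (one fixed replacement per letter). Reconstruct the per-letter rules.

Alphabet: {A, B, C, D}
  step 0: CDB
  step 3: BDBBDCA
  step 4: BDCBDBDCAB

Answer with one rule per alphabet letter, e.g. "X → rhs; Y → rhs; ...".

A->B, B->BD, C->A, D->C

  step 3 ⇒ step 4: BDBBDCA ⇒ BD·C·BD·BD·C·A·B
    A ↦ B
    B ↦ BD
    C ↦ A
    D ↦ C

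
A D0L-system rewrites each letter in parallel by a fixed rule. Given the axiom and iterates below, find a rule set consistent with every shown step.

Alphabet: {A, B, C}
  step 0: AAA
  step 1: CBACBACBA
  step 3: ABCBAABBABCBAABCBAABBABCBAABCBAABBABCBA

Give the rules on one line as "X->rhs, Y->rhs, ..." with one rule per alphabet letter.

A->CBA, B->AB, C->B

  step 0 ⇒ step 1: AAA ⇒ CBA·CBA·CBA
    A ↦ CBA
    B ↦ AB  (constrained at step 1)
    C ↦ B  (constrained at step 1)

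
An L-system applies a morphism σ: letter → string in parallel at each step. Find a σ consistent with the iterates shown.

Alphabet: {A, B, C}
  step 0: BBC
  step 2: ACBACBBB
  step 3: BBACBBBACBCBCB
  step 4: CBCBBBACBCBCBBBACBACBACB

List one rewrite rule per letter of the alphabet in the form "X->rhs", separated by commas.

  step 3 ⇒ step 4: BBACBBBACBCBCB ⇒ CB·CB·BB·A·CB·CB·CB·BB·A·CB·A·CB·A·CB
    A ↦ BB
    B ↦ CB
    C ↦ A

A->BB, B->CB, C->A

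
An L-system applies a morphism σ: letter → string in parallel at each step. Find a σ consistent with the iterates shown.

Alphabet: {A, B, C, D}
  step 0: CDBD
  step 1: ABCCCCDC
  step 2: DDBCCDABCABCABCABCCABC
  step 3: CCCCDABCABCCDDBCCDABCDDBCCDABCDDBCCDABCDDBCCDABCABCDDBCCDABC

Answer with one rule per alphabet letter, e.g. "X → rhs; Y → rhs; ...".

  step 2 ⇒ step 3: DDBCCDABCABCABCABCCABC ⇒ C·C·CCD·ABC·ABC·C·DDB·CCD·ABC·DDB·CCD·ABC·DDB·CCD·ABC·DDB·CCD·ABC·ABC·DDB·CCD·ABC
    A ↦ DDB
    B ↦ CCD
    C ↦ ABC
    D ↦ C

A->DDB, B->CCD, C->ABC, D->C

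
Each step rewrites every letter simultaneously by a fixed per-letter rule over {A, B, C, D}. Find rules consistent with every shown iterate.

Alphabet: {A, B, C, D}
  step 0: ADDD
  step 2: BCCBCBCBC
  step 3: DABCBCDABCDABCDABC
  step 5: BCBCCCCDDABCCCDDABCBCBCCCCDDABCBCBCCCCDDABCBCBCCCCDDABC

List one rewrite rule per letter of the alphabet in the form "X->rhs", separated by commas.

  step 2 ⇒ step 3: BCCBCBCBC ⇒ DA·BC·BC·DA·BC·DA·BC·DA·BC
    B ↦ DA
    C ↦ BC
    A ↦ CD  (constrained at step 0)
    D ↦ C  (constrained at step 0)

A->CD, B->DA, C->BC, D->C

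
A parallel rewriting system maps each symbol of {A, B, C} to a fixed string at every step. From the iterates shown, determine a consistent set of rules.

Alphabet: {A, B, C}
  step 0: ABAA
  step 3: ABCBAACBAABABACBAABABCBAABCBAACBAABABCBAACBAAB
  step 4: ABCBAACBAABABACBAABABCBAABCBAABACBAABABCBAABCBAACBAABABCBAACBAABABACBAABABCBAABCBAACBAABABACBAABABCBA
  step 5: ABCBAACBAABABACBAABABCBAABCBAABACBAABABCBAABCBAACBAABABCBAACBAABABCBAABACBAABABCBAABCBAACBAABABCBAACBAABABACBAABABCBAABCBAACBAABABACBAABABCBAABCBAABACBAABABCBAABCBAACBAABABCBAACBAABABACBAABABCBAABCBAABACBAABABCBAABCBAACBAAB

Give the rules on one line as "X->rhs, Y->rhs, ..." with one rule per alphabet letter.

A->AB, B->CBA, C->A

  step 4 ⇒ step 5: ABCBAACBAABABACBAABABCBAABCBAABACBAABABCBAABCBAACBAABABCBAACBAABABACBAABABCBAABCBAACBAABABACBAABABCBA ⇒ AB·CBA·A·CBA·AB·AB·A·CBA·AB·AB·CBA·AB·CBA·AB·A·CBA·AB·AB·CBA·AB·CBA·A·CBA·AB·AB·CBA·A·CBA·AB·AB·CBA·AB·A·CBA·AB·AB·CBA·AB·CBA·A·CBA·AB·AB·CBA·A·CBA·AB·AB·A·CBA·AB·AB·CBA·AB·CBA·A·CBA·AB·AB·A·CBA·AB·AB·CBA·AB·CBA·AB·A·CBA·AB·AB·CBA·AB·CBA·A·CBA·AB·AB·CBA·A·CBA·AB·AB·A·CBA·AB·AB·CBA·AB·CBA·AB·A·CBA·AB·AB·CBA·AB·CBA·A·CBA·AB
    A ↦ AB
    B ↦ CBA
    C ↦ A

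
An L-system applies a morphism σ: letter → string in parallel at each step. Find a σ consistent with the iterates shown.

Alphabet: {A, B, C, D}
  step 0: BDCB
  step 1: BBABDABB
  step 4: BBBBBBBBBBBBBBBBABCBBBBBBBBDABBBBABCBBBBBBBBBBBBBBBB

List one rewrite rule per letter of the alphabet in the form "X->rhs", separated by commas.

A->C, B->BB, C->DA, D->AB

  step 0 ⇒ step 1: BDCB ⇒ BB·AB·DA·BB
    B ↦ BB
    C ↦ DA
    D ↦ AB
    A ↦ C  (constrained at step 1)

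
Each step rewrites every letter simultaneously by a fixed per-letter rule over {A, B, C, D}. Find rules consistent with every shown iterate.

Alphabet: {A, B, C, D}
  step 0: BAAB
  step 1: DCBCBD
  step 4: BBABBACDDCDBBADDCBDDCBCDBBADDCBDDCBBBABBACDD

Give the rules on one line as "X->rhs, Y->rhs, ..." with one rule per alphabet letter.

  step 0 ⇒ step 1: BAAB ⇒ D·CB·CB·D
    A ↦ CB
    B ↦ D
    C ↦ CD  (constrained at step 1)
    D ↦ BBA  (constrained at step 1)

A->CB, B->D, C->CD, D->BBA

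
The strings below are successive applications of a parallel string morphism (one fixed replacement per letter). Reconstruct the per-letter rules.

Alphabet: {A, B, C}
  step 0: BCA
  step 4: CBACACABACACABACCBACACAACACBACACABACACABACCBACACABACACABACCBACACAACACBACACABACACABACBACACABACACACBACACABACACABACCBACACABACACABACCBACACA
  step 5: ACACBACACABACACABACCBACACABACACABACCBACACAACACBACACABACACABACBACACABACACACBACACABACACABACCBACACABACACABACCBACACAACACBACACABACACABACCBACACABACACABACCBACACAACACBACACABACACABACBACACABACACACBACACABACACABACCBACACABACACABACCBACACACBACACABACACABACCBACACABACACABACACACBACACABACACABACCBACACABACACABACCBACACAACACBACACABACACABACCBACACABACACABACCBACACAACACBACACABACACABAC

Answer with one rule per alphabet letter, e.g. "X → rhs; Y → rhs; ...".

A->BAC, B->C, C->ACA

  step 4 ⇒ step 5: CBACACABACACABACCBACACAACACBACACABACACABACCBACACABACACABACCBACACAACACBACACABACACABACBACACABACACACBACACABACACABACCBACACABACACABACCBACACA ⇒ ACA·C·BAC·ACA·BAC·ACA·BAC·C·BAC·ACA·BAC·ACA·BAC·C·BAC·ACA·ACA·C·BAC·ACA·BAC·ACA·BAC·BAC·ACA·BAC·ACA·C·BAC·ACA·BAC·ACA·BAC·C·BAC·ACA·BAC·ACA·BAC·C·BAC·ACA·ACA·C·BAC·ACA·BAC·ACA·BAC·C·BAC·ACA·BAC·ACA·BAC·C·BAC·ACA·ACA·C·BAC·ACA·BAC·ACA·BAC·BAC·ACA·BAC·ACA·C·BAC·ACA·BAC·ACA·BAC·C·BAC·ACA·BAC·ACA·BAC·C·BAC·ACA·C·BAC·ACA·BAC·ACA·BAC·C·BAC·ACA·BAC·ACA·BAC·ACA·C·BAC·ACA·BAC·ACA·BAC·C·BAC·ACA·BAC·ACA·BAC·C·BAC·ACA·ACA·C·BAC·ACA·BAC·ACA·BAC·C·BAC·ACA·BAC·ACA·BAC·C·BAC·ACA·ACA·C·BAC·ACA·BAC·ACA·BAC
    A ↦ BAC
    B ↦ C
    C ↦ ACA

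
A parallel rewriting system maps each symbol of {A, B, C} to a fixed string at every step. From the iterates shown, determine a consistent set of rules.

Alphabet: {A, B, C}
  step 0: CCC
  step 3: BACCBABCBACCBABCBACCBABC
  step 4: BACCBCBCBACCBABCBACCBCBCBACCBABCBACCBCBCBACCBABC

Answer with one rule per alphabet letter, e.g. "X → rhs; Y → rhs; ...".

A->CC, B->BA, C->BC

  step 3 ⇒ step 4: BACCBABCBACCBABCBACCBABC ⇒ BA·CC·BC·BC·BA·CC·BA·BC·BA·CC·BC·BC·BA·CC·BA·BC·BA·CC·BC·BC·BA·CC·BA·BC
    A ↦ CC
    B ↦ BA
    C ↦ BC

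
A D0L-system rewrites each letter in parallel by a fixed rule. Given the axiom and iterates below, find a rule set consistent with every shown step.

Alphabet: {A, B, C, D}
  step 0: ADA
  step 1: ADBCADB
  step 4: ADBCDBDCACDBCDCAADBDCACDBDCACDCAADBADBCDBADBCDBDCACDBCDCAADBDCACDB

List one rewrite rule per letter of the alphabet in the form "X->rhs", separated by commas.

A->ADB, B->DB, C->DCA, D->C

  step 0 ⇒ step 1: ADA ⇒ ADB·C·ADB
    A ↦ ADB
    D ↦ C
    B ↦ DB  (constrained at step 1)
    C ↦ DCA  (constrained at step 1)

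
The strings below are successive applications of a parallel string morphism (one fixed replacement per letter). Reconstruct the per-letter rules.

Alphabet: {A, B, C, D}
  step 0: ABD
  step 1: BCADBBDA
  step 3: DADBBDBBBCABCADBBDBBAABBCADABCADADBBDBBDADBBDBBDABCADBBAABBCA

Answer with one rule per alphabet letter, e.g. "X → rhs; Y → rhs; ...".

  step 0 ⇒ step 1: ABD ⇒ BCA·DBB·DA
    A ↦ BCA
    B ↦ DBB
    D ↦ DA
    C ↦ AAB  (constrained at step 1)

A->BCA, B->DBB, C->AAB, D->DA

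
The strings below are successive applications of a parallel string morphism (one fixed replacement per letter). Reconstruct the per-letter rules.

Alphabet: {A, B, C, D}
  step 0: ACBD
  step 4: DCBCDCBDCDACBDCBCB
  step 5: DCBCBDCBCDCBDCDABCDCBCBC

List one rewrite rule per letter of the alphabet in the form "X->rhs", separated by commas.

  step 4 ⇒ step 5: DCBCDCBDCDACBDCBCB ⇒ DC·B·C·B·DC·B·C·DC·B·DC·DA·B·C·DC·B·C·B·C
    A ↦ DA
    B ↦ C
    C ↦ B
    D ↦ DC

A->DA, B->C, C->B, D->DC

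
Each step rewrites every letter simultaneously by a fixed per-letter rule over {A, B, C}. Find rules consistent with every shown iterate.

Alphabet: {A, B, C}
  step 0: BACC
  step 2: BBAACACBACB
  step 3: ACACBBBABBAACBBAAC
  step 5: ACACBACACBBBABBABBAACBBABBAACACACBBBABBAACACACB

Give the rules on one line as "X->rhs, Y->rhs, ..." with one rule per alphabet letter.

A->B, B->AC, C->BA

  step 2 ⇒ step 3: BBAACACBACB ⇒ AC·AC·B·B·BA·B·BA·AC·B·BA·AC
    A ↦ B
    B ↦ AC
    C ↦ BA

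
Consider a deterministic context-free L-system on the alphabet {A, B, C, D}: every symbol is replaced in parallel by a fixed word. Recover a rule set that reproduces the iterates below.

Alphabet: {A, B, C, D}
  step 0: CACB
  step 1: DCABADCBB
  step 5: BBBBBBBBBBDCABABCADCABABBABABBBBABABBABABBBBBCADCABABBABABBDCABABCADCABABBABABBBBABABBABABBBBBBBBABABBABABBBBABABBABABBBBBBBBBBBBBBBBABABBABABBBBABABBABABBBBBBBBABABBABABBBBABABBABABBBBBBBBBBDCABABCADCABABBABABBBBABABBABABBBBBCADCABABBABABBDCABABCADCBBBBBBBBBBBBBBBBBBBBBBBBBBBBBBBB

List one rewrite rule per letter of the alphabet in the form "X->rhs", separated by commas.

  step 0 ⇒ step 1: CACB ⇒ DC·ABA·DC·BB
    A ↦ ABA
    B ↦ BB
    C ↦ DC
    D ↦ BCA  (constrained at step 1)

A->ABA, B->BB, C->DC, D->BCA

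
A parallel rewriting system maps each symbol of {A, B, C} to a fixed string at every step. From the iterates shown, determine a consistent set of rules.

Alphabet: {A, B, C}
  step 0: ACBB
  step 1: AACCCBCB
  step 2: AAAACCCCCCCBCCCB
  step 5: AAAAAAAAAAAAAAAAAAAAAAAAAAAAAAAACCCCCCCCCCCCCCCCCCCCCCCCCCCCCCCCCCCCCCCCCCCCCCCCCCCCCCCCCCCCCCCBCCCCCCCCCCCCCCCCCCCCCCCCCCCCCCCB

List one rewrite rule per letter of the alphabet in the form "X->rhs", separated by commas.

A->AA, B->CB, C->CC

  step 1 ⇒ step 2: AACCCBCB ⇒ AA·AA·CC·CC·CC·CB·CC·CB
    A ↦ AA
    B ↦ CB
    C ↦ CC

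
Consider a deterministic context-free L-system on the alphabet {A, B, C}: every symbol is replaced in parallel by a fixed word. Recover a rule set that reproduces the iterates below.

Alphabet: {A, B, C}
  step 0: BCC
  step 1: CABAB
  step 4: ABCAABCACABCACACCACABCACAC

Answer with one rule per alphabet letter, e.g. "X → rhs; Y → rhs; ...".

  step 0 ⇒ step 1: BCC ⇒ C·AB·AB
    B ↦ C
    C ↦ AB
    A ↦ CA  (constrained at step 1)

A->CA, B->C, C->AB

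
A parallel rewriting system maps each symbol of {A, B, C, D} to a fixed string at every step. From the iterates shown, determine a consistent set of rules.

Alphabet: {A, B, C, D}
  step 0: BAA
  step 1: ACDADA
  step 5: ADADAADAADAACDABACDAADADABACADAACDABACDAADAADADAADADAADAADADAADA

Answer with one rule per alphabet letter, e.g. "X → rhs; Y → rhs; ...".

  step 0 ⇒ step 1: BAA ⇒ AC·DA·DA
    A ↦ DA
    B ↦ AC
    C ↦ BAC  (constrained at step 1)
    D ↦ A  (constrained at step 1)

A->DA, B->AC, C->BAC, D->A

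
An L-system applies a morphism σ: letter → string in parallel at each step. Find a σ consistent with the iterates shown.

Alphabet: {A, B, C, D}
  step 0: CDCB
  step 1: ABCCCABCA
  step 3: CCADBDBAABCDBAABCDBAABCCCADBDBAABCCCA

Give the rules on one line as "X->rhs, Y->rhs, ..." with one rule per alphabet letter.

  step 0 ⇒ step 1: CDCB ⇒ ABC·CC·ABC·A
    B ↦ A
    C ↦ ABC
    D ↦ CC
    A ↦ DB  (constrained at step 1)

A->DB, B->A, C->ABC, D->CC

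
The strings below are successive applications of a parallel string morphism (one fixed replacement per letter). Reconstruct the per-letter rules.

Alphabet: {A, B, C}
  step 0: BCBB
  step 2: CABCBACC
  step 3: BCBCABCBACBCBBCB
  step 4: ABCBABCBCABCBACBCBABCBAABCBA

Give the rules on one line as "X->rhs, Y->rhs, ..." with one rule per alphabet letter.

  step 3 ⇒ step 4: BCBCABCBACBCBBCB ⇒ A·BCB·A·BCB·C·A·BCB·A·C·BCB·A·BCB·A·A·BCB·A
    A ↦ C
    B ↦ A
    C ↦ BCB

A->C, B->A, C->BCB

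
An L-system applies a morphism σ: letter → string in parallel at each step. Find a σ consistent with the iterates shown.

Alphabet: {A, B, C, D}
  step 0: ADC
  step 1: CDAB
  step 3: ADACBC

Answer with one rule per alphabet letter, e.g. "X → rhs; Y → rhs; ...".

  step 0 ⇒ step 1: ADC ⇒ C·DA·B
    A ↦ C
    C ↦ B
    D ↦ DA
    B ↦ A  (constrained at step 1)

A->C, B->A, C->B, D->DA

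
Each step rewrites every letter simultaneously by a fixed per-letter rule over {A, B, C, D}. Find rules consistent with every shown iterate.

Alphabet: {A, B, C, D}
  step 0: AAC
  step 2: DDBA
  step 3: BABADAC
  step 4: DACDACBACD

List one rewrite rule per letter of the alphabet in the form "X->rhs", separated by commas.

  step 3 ⇒ step 4: BABADAC ⇒ DA·C·DA·C·BA·C·D
    A ↦ C
    B ↦ DA
    C ↦ D
    D ↦ BA

A->C, B->DA, C->D, D->BA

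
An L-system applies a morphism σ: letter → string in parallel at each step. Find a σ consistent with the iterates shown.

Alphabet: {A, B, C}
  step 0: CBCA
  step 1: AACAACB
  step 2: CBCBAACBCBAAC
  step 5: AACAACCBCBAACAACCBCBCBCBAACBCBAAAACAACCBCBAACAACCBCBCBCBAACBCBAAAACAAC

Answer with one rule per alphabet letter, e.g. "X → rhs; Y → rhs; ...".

A->CB, B->C, C->AA

  step 1 ⇒ step 2: AACAACB ⇒ CB·CB·AA·CB·CB·AA·C
    A ↦ CB
    B ↦ C
    C ↦ AA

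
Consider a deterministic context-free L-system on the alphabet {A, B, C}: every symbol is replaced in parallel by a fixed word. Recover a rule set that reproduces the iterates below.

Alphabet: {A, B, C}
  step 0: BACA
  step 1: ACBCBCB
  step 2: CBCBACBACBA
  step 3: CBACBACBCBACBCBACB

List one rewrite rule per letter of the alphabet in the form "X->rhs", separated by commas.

  step 2 ⇒ step 3: CBCBACBACBA ⇒ CB·A·CB·A·CB·CB·A·CB·CB·A·CB
    A ↦ CB
    B ↦ A
    C ↦ CB

A->CB, B->A, C->CB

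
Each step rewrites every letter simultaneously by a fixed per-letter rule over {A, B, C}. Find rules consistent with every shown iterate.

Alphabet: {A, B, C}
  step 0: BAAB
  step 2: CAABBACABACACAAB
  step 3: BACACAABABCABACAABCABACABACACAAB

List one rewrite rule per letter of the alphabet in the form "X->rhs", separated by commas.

A->CA, B->AB, C->BA

  step 2 ⇒ step 3: CAABBACABACACAAB ⇒ BA·CA·CA·AB·AB·CA·BA·CA·AB·CA·BA·CA·BA·CA·CA·AB
    A ↦ CA
    B ↦ AB
    C ↦ BA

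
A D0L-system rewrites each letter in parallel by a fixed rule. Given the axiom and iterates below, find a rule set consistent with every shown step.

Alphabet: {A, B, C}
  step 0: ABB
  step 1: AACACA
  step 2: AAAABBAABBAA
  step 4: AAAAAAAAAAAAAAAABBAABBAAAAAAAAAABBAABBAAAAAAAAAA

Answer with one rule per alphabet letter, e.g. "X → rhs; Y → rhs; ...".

A->AA, B->CA, C->BB

  step 1 ⇒ step 2: AACACA ⇒ AA·AA·BB·AA·BB·AA
    A ↦ AA
    C ↦ BB
  step 0 ⇒ step 1: ABB ⇒ AA·CA·CA
    B ↦ CA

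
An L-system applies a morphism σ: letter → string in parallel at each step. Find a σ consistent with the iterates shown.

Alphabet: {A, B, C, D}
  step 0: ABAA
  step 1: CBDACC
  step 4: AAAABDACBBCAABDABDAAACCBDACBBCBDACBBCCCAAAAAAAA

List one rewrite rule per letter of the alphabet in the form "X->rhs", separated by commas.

A->C, B->BDA, C->AA, D->CBB

  step 0 ⇒ step 1: ABAA ⇒ C·BDA·C·C
    A ↦ C
    B ↦ BDA
    C ↦ AA  (constrained at step 1)
    D ↦ CBB  (constrained at step 1)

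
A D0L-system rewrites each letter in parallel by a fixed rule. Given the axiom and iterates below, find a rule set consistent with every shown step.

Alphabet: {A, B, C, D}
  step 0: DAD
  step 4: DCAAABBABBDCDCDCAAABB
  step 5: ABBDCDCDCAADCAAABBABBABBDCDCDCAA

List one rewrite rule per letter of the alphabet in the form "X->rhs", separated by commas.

  step 4 ⇒ step 5: DCAAABBABBDCDCDCAAABB ⇒ AB·B·DC·DC·DC·A·A·DC·A·A·AB·B·AB·B·AB·B·DC·DC·DC·A·A
    A ↦ DC
    B ↦ A
    C ↦ B
    D ↦ AB

A->DC, B->A, C->B, D->AB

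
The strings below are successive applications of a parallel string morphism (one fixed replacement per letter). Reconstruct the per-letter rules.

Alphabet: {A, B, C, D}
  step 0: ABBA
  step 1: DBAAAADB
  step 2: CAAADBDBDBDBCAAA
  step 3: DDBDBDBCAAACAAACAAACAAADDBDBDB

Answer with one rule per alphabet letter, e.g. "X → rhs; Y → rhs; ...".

  step 2 ⇒ step 3: CAAADBDBDBDBCAAA ⇒ D·DB·DB·DB·CA·AA·CA·AA·CA·AA·CA·AA·D·DB·DB·DB
    A ↦ DB
    B ↦ AA
    C ↦ D
    D ↦ CA

A->DB, B->AA, C->D, D->CA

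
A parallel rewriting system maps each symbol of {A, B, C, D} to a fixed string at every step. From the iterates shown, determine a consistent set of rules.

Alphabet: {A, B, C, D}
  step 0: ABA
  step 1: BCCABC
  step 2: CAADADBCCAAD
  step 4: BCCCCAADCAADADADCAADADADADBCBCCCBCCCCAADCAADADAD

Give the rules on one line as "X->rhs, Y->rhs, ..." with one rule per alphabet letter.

  step 1 ⇒ step 2: BCCABC ⇒ CA·AD·AD·BC·CA·AD
    A ↦ BC
    B ↦ CA
    C ↦ AD
    D ↦ CC  (constrained at step 2)

A->BC, B->CA, C->AD, D->CC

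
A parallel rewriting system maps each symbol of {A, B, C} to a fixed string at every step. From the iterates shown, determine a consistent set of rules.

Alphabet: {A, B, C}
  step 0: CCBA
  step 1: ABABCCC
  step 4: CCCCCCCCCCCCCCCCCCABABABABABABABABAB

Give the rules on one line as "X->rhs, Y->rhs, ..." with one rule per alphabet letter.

  step 0 ⇒ step 1: CCBA ⇒ AB·AB·CC·C
    A ↦ C
    B ↦ CC
    C ↦ AB

A->C, B->CC, C->AB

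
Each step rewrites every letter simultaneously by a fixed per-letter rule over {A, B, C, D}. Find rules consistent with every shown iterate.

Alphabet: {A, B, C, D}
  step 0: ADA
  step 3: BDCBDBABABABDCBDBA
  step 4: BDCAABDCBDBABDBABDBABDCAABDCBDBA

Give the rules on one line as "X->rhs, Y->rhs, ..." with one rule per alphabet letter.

A->BA, B->BD, C->AA, D->C

  step 3 ⇒ step 4: BDCBDBABABABDCBDBA ⇒ BD·C·AA·BD·C·BD·BA·BD·BA·BD·BA·BD·C·AA·BD·C·BD·BA
    A ↦ BA
    B ↦ BD
    C ↦ AA
    D ↦ C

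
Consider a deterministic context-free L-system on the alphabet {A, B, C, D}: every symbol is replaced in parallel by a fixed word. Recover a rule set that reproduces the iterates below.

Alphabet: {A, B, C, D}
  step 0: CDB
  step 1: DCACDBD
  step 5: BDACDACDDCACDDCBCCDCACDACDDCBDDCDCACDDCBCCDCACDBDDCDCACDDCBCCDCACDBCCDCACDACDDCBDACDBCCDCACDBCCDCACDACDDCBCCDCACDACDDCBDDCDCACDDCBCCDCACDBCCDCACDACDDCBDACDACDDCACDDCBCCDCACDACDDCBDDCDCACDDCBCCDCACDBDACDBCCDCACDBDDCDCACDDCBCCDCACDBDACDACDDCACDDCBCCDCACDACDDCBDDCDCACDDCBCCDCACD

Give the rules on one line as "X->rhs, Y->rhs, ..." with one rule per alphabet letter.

A->BCC, B->BD, C->DC, D->ACD

  step 0 ⇒ step 1: CDB ⇒ DC·ACD·BD
    B ↦ BD
    C ↦ DC
    D ↦ ACD
    A ↦ BCC  (constrained at step 1)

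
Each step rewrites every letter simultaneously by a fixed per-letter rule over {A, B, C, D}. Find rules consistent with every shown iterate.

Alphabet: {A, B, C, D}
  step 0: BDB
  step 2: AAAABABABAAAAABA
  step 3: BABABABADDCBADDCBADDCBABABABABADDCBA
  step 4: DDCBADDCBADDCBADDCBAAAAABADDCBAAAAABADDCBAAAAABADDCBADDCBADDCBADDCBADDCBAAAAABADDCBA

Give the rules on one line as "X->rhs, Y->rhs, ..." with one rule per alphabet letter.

A->BA, B->DDC, C->BA, D->AA

  step 3 ⇒ step 4: BABABABADDCBADDCBADDCBABABABABADDCBA ⇒ DDC·BA·DDC·BA·DDC·BA·DDC·BA·AA·AA·BA·DDC·BA·AA·AA·BA·DDC·BA·AA·AA·BA·DDC·BA·DDC·BA·DDC·BA·DDC·BA·DDC·BA·AA·AA·BA·DDC·BA
    A ↦ BA
    B ↦ DDC
    C ↦ BA
    D ↦ AA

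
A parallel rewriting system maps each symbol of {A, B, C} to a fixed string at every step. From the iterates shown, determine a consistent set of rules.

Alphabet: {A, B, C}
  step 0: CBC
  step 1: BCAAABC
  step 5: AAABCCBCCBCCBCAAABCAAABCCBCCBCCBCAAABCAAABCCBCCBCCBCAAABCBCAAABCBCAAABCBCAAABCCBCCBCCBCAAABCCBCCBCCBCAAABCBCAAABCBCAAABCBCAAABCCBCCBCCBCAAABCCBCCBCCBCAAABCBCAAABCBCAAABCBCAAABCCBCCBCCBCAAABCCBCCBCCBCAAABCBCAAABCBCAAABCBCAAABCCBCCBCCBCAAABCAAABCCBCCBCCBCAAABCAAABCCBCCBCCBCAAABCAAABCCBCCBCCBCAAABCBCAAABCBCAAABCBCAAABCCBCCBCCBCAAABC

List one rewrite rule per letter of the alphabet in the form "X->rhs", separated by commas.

  step 0 ⇒ step 1: CBC ⇒ BC·AAA·BC
    B ↦ AAA
    C ↦ BC
    A ↦ CBC  (constrained at step 1)

A->CBC, B->AAA, C->BC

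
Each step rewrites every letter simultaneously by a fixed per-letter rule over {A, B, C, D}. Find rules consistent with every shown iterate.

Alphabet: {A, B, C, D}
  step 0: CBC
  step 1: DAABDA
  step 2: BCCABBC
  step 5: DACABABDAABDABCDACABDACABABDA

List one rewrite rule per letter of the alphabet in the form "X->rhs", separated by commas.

  step 1 ⇒ step 2: DAABDA ⇒ B·C·C·AB·B·C
    A ↦ C
    B ↦ AB
    D ↦ B
  step 0 ⇒ step 1: CBC ⇒ DA·AB·DA
    C ↦ DA

A->C, B->AB, C->DA, D->B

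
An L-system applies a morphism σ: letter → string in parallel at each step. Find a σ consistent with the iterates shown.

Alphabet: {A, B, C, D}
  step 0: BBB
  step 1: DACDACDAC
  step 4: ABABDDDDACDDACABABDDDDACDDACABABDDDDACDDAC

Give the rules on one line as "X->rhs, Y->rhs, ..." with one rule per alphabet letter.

A->D, B->DAC, C->D, D->AB

  step 0 ⇒ step 1: BBB ⇒ DAC·DAC·DAC
    B ↦ DAC
    A ↦ D  (constrained at step 1)
    C ↦ D  (constrained at step 1)
    D ↦ AB  (constrained at step 1)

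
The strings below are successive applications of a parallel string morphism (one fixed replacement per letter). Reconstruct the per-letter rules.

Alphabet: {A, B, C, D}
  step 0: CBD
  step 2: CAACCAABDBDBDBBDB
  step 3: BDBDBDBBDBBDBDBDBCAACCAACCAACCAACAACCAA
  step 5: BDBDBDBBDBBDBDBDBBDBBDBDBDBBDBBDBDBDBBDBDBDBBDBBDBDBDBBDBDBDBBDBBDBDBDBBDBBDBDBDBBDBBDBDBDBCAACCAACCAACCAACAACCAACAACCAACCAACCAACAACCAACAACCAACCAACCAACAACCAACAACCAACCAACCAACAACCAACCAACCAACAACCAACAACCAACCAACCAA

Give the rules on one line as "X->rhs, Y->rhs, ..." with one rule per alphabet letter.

  step 2 ⇒ step 3: CAACCAABDBDBDBBDB ⇒ BDB·DB·DB·BDB·BDB·DB·DB·CAA·C·CAA·C·CAA·C·CAA·CAA·C·CAA
    A ↦ DB
    B ↦ CAA
    C ↦ BDB
    D ↦ C

A->DB, B->CAA, C->BDB, D->C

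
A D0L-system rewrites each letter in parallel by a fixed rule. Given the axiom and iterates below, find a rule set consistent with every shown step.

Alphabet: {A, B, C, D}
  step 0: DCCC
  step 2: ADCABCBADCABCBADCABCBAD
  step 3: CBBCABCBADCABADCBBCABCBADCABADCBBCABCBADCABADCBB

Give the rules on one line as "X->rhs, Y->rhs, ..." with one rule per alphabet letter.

  step 2 ⇒ step 3: ADCABCBADCABCBADCABCBAD ⇒ CB·B·CAB·CB·AD·CAB·AD·CB·B·CAB·CB·AD·CAB·AD·CB·B·CAB·CB·AD·CAB·AD·CB·B
    A ↦ CB
    B ↦ AD
    C ↦ CAB
    D ↦ B

A->CB, B->AD, C->CAB, D->B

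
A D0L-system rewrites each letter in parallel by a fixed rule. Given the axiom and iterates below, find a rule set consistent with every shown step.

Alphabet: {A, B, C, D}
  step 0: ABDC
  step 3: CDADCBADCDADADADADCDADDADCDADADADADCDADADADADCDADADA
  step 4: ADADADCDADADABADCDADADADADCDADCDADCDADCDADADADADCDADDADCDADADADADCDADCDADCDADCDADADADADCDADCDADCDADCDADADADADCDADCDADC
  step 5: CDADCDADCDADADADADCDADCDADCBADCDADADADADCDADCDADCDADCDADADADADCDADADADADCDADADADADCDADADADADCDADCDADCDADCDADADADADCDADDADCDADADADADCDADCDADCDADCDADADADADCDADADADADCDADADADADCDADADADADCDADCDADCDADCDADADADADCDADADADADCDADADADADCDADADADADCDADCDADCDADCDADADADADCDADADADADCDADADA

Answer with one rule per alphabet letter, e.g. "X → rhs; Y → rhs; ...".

  step 4 ⇒ step 5: ADADADCDADADABADCDADADADADCDADCDADCDADCDADADADADCDADDADCDADADADADCDADCDADCDADCDADADADADCDADCDADCDADCDADADADADCDADCDADC ⇒ C·DAD·C·DAD·C·DAD·ADA·DAD·C·DAD·C·DAD·C·BAD·C·DAD·ADA·DAD·C·DAD·C·DAD·C·DAD·C·DAD·ADA·DAD·C·DAD·ADA·DAD·C·DAD·ADA·DAD·C·DAD·ADA·DAD·C·DAD·C·DAD·C·DAD·C·DAD·ADA·DAD·C·DAD·DAD·C·DAD·ADA·DAD·C·DAD·C·DAD·C·DAD·C·DAD·ADA·DAD·C·DAD·ADA·DAD·C·DAD·ADA·DAD·C·DAD·ADA·DAD·C·DAD·C·DAD·C·DAD·C·DAD·ADA·DAD·C·DAD·ADA·DAD·C·DAD·ADA·DAD·C·DAD·ADA·DAD·C·DAD·C·DAD·C·DAD·C·DAD·ADA·DAD·C·DAD·ADA·DAD·C·DAD·ADA
    A ↦ C
    B ↦ BAD
    C ↦ ADA
    D ↦ DAD

A->C, B->BAD, C->ADA, D->DAD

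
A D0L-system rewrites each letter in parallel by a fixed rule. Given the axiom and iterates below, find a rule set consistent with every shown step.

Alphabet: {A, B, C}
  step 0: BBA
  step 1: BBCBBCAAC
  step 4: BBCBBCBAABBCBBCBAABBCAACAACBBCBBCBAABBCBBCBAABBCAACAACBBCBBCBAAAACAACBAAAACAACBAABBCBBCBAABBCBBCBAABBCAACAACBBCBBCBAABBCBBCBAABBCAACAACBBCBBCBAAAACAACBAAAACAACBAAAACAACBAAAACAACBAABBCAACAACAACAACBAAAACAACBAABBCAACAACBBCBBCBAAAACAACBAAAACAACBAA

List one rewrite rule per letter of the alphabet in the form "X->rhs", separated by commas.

  step 0 ⇒ step 1: BBA ⇒ BBC·BBC·AAC
    A ↦ AAC
    B ↦ BBC
    C ↦ BAA  (constrained at step 1)

A->AAC, B->BBC, C->BAA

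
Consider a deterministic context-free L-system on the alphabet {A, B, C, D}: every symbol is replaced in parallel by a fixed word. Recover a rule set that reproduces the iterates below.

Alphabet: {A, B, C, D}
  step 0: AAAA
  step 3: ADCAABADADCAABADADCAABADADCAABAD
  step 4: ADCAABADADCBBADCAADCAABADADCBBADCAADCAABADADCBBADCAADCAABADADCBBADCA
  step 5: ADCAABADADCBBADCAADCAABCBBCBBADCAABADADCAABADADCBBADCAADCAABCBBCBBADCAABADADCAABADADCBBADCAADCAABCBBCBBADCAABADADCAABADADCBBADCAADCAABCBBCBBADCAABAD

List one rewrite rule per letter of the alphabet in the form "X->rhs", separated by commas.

  step 4 ⇒ step 5: ADCAABADADCBBADCAADCAABADADCBBADCAADCAABADADCBBADCAADCAABADADCBBADCA ⇒ AD·CA·AB·AD·AD·CBB·AD·CA·AD·CA·AB·CBB·CBB·AD·CA·AB·AD·AD·CA·AB·AD·AD·CBB·AD·CA·AD·CA·AB·CBB·CBB·AD·CA·AB·AD·AD·CA·AB·AD·AD·CBB·AD·CA·AD·CA·AB·CBB·CBB·AD·CA·AB·AD·AD·CA·AB·AD·AD·CBB·AD·CA·AD·CA·AB·CBB·CBB·AD·CA·AB·AD
    A ↦ AD
    B ↦ CBB
    C ↦ AB
    D ↦ CA

A->AD, B->CBB, C->AB, D->CA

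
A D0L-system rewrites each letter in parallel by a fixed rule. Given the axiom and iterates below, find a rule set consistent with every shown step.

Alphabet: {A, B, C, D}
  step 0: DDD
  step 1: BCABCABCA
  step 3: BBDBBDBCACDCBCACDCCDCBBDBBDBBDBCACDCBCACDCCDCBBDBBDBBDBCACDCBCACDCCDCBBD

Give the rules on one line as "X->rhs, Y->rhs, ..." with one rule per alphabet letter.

  step 0 ⇒ step 1: DDD ⇒ BCA·BCA·BCA
    D ↦ BCA
    A ↦ CB  (constrained at step 1)
    B ↦ BBD  (constrained at step 1)
    C ↦ CDC  (constrained at step 1)

A->CB, B->BBD, C->CDC, D->BCA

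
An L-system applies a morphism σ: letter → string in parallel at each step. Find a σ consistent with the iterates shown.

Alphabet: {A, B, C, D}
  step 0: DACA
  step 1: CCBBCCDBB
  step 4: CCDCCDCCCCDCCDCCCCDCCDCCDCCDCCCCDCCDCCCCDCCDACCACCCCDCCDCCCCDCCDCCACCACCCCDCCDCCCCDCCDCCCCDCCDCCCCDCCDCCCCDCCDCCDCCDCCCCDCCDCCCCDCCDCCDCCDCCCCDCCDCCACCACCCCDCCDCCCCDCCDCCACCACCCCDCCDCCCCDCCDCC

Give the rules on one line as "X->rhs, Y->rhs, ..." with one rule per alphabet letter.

  step 0 ⇒ step 1: DACA ⇒ CC·BB·CCD·BB
    A ↦ BB
    C ↦ CCD
    D ↦ CC
    B ↦ ACC  (constrained at step 1)

A->BB, B->ACC, C->CCD, D->CC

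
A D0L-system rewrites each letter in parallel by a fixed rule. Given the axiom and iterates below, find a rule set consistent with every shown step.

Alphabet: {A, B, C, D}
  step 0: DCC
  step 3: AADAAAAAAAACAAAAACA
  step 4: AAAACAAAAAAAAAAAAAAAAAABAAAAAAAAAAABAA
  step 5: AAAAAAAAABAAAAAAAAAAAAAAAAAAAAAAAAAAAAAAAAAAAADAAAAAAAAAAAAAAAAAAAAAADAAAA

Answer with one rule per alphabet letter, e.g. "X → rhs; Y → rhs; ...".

  step 4 ⇒ step 5: AAAACAAAAAAAAAAAAAAAAAABAAAAAAAAAAABAA ⇒ AA·AA·AA·AA·AB·AA·AA·AA·AA·AA·AA·AA·AA·AA·AA·AA·AA·AA·AA·AA·AA·AA·AA·D·AA·AA·AA·AA·AA·AA·AA·AA·AA·AA·AA·D·AA·AA
    A ↦ AA
    B ↦ D
    C ↦ AB
  step 3 ⇒ step 4: AADAAAAAAAACAAAAACA ⇒ AA·AA·CA·AA·AA·AA·AA·AA·AA·AA·AA·AB·AA·AA·AA·AA·AA·AB·AA
    D ↦ CA

A->AA, B->D, C->AB, D->CA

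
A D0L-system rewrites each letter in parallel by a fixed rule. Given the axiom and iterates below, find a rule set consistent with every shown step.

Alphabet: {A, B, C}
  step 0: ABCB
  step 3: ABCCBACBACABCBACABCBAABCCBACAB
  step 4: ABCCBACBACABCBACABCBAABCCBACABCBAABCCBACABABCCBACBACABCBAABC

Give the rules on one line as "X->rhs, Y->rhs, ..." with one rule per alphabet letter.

A->AB, B->C, C->CBA

  step 3 ⇒ step 4: ABCCBACBACABCBACABCBAABCCBACAB ⇒ AB·C·CBA·CBA·C·AB·CBA·C·AB·CBA·AB·C·CBA·C·AB·CBA·AB·C·CBA·C·AB·AB·C·CBA·CBA·C·AB·CBA·AB·C
    A ↦ AB
    B ↦ C
    C ↦ CBA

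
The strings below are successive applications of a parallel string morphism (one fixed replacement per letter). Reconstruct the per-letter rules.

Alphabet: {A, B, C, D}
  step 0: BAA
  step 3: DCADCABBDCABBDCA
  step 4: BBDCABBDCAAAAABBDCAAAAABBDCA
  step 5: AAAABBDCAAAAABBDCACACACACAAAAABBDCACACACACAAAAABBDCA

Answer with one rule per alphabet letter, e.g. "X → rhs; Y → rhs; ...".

  step 4 ⇒ step 5: BBDCABBDCAAAAABBDCAAAAABBDCA ⇒ AA·AA·BB·D·CA·AA·AA·BB·D·CA·CA·CA·CA·CA·AA·AA·BB·D·CA·CA·CA·CA·CA·AA·AA·BB·D·CA
    A ↦ CA
    B ↦ AA
    C ↦ D
    D ↦ BB

A->CA, B->AA, C->D, D->BB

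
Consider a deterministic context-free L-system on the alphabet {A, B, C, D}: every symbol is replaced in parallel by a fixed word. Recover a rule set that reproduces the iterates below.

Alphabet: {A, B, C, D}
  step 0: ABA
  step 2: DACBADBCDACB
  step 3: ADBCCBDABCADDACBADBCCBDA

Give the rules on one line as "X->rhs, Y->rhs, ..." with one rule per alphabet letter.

A->BC, B->DA, C->CB, D->AD

  step 2 ⇒ step 3: DACBADBCDACB ⇒ AD·BC·CB·DA·BC·AD·DA·CB·AD·BC·CB·DA
    A ↦ BC
    B ↦ DA
    C ↦ CB
    D ↦ AD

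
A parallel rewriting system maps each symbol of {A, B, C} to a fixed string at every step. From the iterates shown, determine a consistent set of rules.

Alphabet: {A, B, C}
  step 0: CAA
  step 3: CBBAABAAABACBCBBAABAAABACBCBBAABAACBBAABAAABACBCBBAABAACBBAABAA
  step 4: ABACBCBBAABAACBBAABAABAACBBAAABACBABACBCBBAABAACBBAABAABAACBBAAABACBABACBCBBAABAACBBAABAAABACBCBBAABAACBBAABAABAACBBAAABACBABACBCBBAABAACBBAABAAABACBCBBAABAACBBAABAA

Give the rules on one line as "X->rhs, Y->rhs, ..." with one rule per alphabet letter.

A->BAA, B->CB, C->ABA

  step 3 ⇒ step 4: CBBAABAAABACBCBBAABAAABACBCBBAABAACBBAABAAABACBCBBAABAACBBAABAA ⇒ ABA·CB·CB·BAA·BAA·CB·BAA·BAA·BAA·CB·BAA·ABA·CB·ABA·CB·CB·BAA·BAA·CB·BAA·BAA·BAA·CB·BAA·ABA·CB·ABA·CB·CB·BAA·BAA·CB·BAA·BAA·ABA·CB·CB·BAA·BAA·CB·BAA·BAA·BAA·CB·BAA·ABA·CB·ABA·CB·CB·BAA·BAA·CB·BAA·BAA·ABA·CB·CB·BAA·BAA·CB·BAA·BAA
    A ↦ BAA
    B ↦ CB
    C ↦ ABA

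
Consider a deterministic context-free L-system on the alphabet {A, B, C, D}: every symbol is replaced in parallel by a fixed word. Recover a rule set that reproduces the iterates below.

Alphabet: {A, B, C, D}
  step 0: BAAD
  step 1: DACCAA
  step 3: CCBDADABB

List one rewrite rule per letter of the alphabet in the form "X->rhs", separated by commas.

A->C, B->DA, C->B, D->AA

  step 0 ⇒ step 1: BAAD ⇒ DA·C·C·AA
    A ↦ C
    B ↦ DA
    D ↦ AA
    C ↦ B  (constrained at step 1)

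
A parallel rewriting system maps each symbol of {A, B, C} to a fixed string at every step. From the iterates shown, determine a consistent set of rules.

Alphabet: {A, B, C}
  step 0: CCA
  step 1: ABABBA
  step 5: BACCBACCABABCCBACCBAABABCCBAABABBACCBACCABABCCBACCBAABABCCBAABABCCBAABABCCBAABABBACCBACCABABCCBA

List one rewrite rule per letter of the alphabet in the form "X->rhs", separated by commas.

A->BA, B->CC, C->AB

  step 0 ⇒ step 1: CCA ⇒ AB·AB·BA
    A ↦ BA
    C ↦ AB
    B ↦ CC  (constrained at step 1)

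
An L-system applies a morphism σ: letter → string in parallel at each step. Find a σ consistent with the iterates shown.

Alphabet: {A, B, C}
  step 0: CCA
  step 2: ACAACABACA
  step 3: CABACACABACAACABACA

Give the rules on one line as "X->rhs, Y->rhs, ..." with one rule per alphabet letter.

  step 2 ⇒ step 3: ACAACABACA ⇒ CA·BA·CA·CA·BA·CA·A·CA·BA·CA
    A ↦ CA
    B ↦ A
    C ↦ BA

A->CA, B->A, C->BA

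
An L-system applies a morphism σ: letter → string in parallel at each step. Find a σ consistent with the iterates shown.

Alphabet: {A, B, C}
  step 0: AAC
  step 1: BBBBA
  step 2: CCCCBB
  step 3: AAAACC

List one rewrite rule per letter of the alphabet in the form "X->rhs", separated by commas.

A->BB, B->C, C->A

  step 2 ⇒ step 3: CCCCBB ⇒ A·A·A·A·C·C
    B ↦ C
    C ↦ A
  step 0 ⇒ step 1: AAC ⇒ BB·BB·A
    A ↦ BB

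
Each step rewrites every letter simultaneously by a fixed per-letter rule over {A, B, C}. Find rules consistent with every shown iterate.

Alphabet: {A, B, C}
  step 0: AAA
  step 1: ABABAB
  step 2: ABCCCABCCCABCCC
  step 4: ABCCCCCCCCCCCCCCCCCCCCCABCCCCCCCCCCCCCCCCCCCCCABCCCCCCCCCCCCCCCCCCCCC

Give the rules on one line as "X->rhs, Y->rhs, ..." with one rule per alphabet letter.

A->AB, B->CCC, C->CC

  step 1 ⇒ step 2: ABABAB ⇒ AB·CCC·AB·CCC·AB·CCC
    A ↦ AB
    B ↦ CCC
    C ↦ CC  (constrained at step 2)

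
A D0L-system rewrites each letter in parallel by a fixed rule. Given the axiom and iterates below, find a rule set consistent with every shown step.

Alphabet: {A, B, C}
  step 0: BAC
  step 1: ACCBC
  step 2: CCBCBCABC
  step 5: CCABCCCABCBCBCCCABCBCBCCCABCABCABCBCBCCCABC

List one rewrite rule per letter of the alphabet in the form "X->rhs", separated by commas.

  step 1 ⇒ step 2: ACCBC ⇒ CC·BC·BC·A·BC
    A ↦ CC
    B ↦ A
    C ↦ BC

A->CC, B->A, C->BC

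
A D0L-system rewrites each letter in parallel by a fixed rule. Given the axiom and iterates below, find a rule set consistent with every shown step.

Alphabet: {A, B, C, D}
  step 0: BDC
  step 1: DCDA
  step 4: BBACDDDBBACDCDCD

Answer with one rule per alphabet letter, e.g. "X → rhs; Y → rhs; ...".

  step 0 ⇒ step 1: BDC ⇒ D·CD·A
    B ↦ D
    C ↦ A
    D ↦ CD
    A ↦ BB  (constrained at step 1)

A->BB, B->D, C->A, D->CD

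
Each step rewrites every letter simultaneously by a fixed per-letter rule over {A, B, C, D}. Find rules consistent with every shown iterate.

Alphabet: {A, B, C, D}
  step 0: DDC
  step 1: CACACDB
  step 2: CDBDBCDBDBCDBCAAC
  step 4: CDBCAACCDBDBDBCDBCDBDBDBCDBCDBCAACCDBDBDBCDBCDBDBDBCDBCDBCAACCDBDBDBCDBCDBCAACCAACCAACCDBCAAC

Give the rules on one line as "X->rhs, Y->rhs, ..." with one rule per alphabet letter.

A->DB, B->AC, C->CDB, D->CA

  step 1 ⇒ step 2: CACACDB ⇒ CDB·DB·CDB·DB·CDB·CA·AC
    A ↦ DB
    B ↦ AC
    C ↦ CDB
    D ↦ CA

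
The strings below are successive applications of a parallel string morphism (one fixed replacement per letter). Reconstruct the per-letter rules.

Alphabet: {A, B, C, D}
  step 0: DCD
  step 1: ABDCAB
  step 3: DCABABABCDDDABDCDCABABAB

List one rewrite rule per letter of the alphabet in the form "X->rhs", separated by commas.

A->CD, B->DD, C->DC, D->AB

  step 0 ⇒ step 1: DCD ⇒ AB·DC·AB
    C ↦ DC
    D ↦ AB
    A ↦ CD  (constrained at step 1)
    B ↦ DD  (constrained at step 1)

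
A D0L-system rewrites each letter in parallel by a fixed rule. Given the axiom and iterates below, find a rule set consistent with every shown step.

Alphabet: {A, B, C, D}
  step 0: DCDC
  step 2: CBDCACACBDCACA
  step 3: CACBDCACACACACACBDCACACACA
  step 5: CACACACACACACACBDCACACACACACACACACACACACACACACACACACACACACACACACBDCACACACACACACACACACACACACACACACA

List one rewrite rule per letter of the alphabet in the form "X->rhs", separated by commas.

  step 2 ⇒ step 3: CBDCACACBDCACA ⇒ CA·C·BD·CA·CA·CA·CA·CA·C·BD·CA·CA·CA·CA
    A ↦ CA
    B ↦ C
    C ↦ CA
    D ↦ BD

A->CA, B->C, C->CA, D->BD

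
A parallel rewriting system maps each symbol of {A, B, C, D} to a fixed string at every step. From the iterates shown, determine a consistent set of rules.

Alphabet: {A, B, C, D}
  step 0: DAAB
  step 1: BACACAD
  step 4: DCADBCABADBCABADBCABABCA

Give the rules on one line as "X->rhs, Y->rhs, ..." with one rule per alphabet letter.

A->CA, B->D, C->B, D->BA

  step 0 ⇒ step 1: DAAB ⇒ BA·CA·CA·D
    A ↦ CA
    B ↦ D
    D ↦ BA
    C ↦ B  (constrained at step 1)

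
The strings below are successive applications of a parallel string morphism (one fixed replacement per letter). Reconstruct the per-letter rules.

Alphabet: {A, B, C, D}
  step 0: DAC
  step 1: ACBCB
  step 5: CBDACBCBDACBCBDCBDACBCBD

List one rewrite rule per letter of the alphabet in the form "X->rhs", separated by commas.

A->CB, B->D, C->CB, D->A

  step 0 ⇒ step 1: DAC ⇒ A·CB·CB
    A ↦ CB
    C ↦ CB
    D ↦ A
    B ↦ D  (constrained at step 1)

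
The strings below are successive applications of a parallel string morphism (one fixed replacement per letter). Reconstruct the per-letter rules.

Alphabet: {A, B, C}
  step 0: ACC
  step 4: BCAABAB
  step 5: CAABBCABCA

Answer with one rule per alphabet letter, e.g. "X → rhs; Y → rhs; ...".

  step 4 ⇒ step 5: BCAABAB ⇒ CA·A·B·B·CA·B·CA
    A ↦ B
    B ↦ CA
    C ↦ A

A->B, B->CA, C->A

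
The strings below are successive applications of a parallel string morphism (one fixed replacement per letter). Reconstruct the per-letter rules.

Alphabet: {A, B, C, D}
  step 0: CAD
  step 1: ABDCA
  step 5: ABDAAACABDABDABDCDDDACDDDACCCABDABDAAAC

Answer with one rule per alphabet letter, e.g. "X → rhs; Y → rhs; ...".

A->C, B->DDD, C->ABD, D->A

  step 0 ⇒ step 1: CAD ⇒ ABD·C·A
    A ↦ C
    C ↦ ABD
    D ↦ A
    B ↦ DDD  (constrained at step 1)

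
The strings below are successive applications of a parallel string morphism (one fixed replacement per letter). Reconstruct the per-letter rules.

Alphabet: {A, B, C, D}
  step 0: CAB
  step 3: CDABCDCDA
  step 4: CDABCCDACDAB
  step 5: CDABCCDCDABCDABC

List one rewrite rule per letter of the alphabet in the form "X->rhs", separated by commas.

A->B, B->C, C->CD, D->A

  step 4 ⇒ step 5: CDABCCDACDAB ⇒ CD·A·B·C·CD·CD·A·B·CD·A·B·C
    A ↦ B
    B ↦ C
    C ↦ CD
    D ↦ A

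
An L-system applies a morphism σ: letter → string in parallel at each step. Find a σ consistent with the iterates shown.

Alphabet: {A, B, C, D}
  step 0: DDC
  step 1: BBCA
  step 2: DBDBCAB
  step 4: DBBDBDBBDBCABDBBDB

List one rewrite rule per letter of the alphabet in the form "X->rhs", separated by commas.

  step 1 ⇒ step 2: BBCA ⇒ DB·DB·CA·B
    A ↦ B
    B ↦ DB
    C ↦ CA
  step 0 ⇒ step 1: DDC ⇒ B·B·CA
    D ↦ B

A->B, B->DB, C->CA, D->B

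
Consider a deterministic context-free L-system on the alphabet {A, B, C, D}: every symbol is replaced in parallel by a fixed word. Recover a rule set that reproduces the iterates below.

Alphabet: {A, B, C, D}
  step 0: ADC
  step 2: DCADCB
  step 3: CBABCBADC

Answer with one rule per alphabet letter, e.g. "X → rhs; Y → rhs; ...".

  step 2 ⇒ step 3: DCADCB ⇒ CB·A·B·CB·A·DC
    A ↦ B
    B ↦ DC
    C ↦ A
    D ↦ CB

A->B, B->DC, C->A, D->CB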